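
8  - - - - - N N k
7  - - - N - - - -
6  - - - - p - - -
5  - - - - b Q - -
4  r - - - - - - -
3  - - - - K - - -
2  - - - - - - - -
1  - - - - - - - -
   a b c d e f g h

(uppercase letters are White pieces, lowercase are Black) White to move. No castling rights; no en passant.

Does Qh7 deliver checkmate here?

yes

After Qh7: black king on h8; in check: yes, from the white queen on h7.
King squares — g7: attacked by Qh7; h7: attacked by Nf8; g8: attacked by Qh7.
Black has no legal moves → checkmate.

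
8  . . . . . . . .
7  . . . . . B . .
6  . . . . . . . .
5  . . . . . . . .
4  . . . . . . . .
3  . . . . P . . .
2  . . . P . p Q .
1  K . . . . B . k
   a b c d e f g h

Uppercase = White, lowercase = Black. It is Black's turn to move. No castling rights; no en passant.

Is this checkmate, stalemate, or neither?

checkmate

Black to move; black king on h1.
In check: yes, from the white queen on g2.
King squares — g1: attacked by Qg2; g2: attacked by Bf1; h2: attacked by Qg2.
Legal moves for Black: none.
In check with no legal moves → checkmate.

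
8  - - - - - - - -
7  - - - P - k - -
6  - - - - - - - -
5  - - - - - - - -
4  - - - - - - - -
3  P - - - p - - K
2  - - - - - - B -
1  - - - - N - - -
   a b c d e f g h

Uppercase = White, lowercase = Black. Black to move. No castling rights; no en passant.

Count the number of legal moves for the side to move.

Black to move; king on f7.
In check: no.
Legal moves: Kg8, Kf8, Kg7, Ke7, Kg6, Kf6, Ke6, e2.
Count: 8.

8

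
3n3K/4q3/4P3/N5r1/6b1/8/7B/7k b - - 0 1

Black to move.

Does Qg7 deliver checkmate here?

After Qg7: white king on h8; in check: yes, from the black queen on g7.
King squares — g7: attacked by Rg5; h7: attacked by Qg7; g8: attacked by Qg7.
White has no legal moves → checkmate.

yes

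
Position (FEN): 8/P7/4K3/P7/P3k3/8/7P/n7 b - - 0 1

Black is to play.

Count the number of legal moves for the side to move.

Black to move; king on e4.
In check: no.
Legal moves: Kf4, Kd4, Kf3, Ke3, Kd3, Nb3, Nc2.
Count: 7.

7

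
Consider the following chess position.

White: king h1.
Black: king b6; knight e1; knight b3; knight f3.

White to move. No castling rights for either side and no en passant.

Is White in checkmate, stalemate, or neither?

stalemate

White to move; white king on h1.
In check: no.
King squares — g1: attacked by Nf3; g2: attacked by Ne1; h2: attacked by Nf3.
Legal moves for White: none.
Not in check and no legal moves → stalemate.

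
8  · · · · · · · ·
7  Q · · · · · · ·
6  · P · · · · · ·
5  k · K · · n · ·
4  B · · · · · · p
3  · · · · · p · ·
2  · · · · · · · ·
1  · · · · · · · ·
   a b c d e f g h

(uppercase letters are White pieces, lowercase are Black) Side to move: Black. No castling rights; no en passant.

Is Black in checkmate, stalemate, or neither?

Black to move; black king on a5.
In check: yes, from the white queen on a7.
King squares — a4: attacked by Qa7; b4: attacked by Kc5; b5: attacked by Ba4; a6: attacked by Qa7; b6: attacked by Kc5.
Legal moves for Black: none.
In check with no legal moves → checkmate.

checkmate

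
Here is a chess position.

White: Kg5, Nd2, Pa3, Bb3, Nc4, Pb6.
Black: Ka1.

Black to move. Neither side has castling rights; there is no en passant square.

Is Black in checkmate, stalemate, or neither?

Black to move; black king on a1.
In check: no.
King squares — b1: attacked by Nd2; a2: attacked by Bb3; b2: attacked by Nc4.
Legal moves for Black: none.
Not in check and no legal moves → stalemate.

stalemate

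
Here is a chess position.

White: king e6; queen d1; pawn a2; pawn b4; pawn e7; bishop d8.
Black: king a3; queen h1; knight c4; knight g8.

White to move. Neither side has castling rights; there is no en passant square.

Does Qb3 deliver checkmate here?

yes

After Qb3: black king on a3; in check: yes, from the white queen on b3.
King squares — a2: attacked by Qb3; b2: attacked by Qb3; b3: attacked by Pa2; a4: attacked by Qb3; b4: attacked by Qb3.
Black has no legal moves → checkmate.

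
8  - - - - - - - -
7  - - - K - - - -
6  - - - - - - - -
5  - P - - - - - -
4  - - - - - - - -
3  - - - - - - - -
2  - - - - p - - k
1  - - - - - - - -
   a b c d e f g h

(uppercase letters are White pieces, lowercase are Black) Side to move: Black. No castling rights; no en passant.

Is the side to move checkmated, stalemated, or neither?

neither

Black to move; black king on h2.
In check: no.
Legal moves for Black: Kh3, Kg3, Kg2, Kh1, Kg1, e1=Q, e1=R, e1=B, e1=N.
Black has 9 legal moves and is not in check → neither.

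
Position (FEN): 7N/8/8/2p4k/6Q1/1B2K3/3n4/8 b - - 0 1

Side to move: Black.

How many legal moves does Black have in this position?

Black to move; king on h5.
In check: yes, from the white queen on g4.
Legal moves: Kh6, Kxg4.
Count: 2.

2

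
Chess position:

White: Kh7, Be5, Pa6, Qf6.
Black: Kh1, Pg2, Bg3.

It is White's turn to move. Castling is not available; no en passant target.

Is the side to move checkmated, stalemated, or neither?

White to move; white king on h7.
In check: no.
Legal moves for White include: Kh8, Kg8, Kg7, Kh6, Kg6, Qh8, Qf8, Qd8, Qg7, Qf7, Qe7, Qh6+, Qg6, Qe6, Qd6, Qc6, Qb6, Qg5, ... (list truncated; more exist).
White has legal moves and is not in check → neither.

neither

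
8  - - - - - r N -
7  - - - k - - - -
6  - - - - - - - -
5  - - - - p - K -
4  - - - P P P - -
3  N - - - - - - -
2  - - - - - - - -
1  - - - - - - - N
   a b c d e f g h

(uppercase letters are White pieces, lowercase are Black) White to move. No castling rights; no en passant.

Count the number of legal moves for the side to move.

18

White to move; king on g5.
In check: no.
Legal moves: Ne7, Nh6, Nf6+, Kh6, Kg6, Kh5, Kh4, Kg4, Nb5, Nc4, Nc2, Nb1, Ng3, Nf2, fxe5, dxe5, f5, d5.
Count: 18.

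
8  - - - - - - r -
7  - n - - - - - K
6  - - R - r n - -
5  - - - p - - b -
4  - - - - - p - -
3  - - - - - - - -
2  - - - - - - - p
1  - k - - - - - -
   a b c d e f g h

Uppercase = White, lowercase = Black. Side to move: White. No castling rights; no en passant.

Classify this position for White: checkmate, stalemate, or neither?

checkmate

White to move; white king on h7.
In check: yes, from the black knight on f6.
King squares — g6: attacked by Rg8; h6: attacked by Bg5; g7: attacked by Rg8; g8: attacked by Nf6; h8: attacked by Rg8.
Legal moves for White: none.
In check with no legal moves → checkmate.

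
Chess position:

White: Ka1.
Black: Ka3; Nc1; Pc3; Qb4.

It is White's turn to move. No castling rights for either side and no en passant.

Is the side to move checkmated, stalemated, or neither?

White to move; white king on a1.
In check: no.
King squares — b1: attacked by Qb4; a2: attacked by Nc1; b2: attacked by Ka3.
Legal moves for White: none.
Not in check and no legal moves → stalemate.

stalemate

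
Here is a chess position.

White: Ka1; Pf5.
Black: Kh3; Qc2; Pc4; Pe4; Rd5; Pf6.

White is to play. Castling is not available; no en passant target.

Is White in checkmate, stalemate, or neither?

White to move; white king on a1.
In check: no.
King squares — b1: attacked by Qc2; a2: attacked by Qc2; b2: attacked by Qc2.
Legal moves for White: none.
Not in check and no legal moves → stalemate.

stalemate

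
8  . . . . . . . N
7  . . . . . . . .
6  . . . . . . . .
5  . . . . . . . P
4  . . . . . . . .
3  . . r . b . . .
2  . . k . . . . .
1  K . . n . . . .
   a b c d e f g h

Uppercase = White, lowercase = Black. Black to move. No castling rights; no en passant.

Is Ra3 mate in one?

After Ra3: white king on a1; in check: yes, from the black rook on a3.
King squares — b1: attacked by Kc2; a2: attacked by Ra3; b2: attacked by Nd1.
White has no legal moves → checkmate.

yes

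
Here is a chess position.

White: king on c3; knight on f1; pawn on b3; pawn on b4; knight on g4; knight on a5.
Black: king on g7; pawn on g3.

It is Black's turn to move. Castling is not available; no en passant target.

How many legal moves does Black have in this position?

Black to move; king on g7.
In check: no.
Legal moves: Kh8, Kg8, Kf8, Kh7, Kf7, Kg6, g2.
Count: 7.

7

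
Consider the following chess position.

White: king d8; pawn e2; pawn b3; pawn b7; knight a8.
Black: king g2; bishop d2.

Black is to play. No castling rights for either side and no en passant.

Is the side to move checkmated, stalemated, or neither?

Black to move; black king on g2.
In check: no.
Legal moves for Black: Kh3, Kg3, Kh2, Kf2, Kh1, Kg1, Kf1, Bh6, Bg5+, Ba5+, Bf4, Bb4, Be3, Bc3, Be1, Bc1.
Black has 16 legal moves and is not in check → neither.

neither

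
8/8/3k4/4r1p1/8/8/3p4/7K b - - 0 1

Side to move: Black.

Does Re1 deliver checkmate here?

no

After Re1: white king on h1; in check: yes, from the black rook on e1.
White has 2 legal replies: Kh2, Kg2.
In check but a legal move exists → not checkmate.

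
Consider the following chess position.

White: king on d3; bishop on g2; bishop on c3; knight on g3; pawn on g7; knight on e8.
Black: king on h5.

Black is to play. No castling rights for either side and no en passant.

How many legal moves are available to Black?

5

Black to move; king on h5.
In check: yes, from the white knight on g3.
Legal moves: Kh6, Kg6, Kg5, Kh4, Kg4.
Count: 5.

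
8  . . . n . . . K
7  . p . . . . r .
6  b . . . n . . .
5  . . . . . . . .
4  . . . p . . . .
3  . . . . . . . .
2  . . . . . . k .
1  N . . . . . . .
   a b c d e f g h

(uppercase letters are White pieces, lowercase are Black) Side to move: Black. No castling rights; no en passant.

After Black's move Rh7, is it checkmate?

no

After Rh7: white king on h8; in check: yes, from the black rook on h7.
White has 2 legal replies: Kg8, Kxh7.
In check but a legal move exists → not checkmate.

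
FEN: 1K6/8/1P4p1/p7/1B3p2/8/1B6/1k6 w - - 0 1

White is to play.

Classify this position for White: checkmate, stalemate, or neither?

White to move; white king on b8.
In check: no.
Legal moves for White include: Kc8, Ka8, Kc7, Kb7, Ka7, Bf8, Be7, Bd6, Bc5, Bxa5, B4c3, B4a3, Bd2, Be1, Bh8, Bg7, Bf6, Be5, ... (list truncated; more exist).
White has legal moves and is not in check → neither.

neither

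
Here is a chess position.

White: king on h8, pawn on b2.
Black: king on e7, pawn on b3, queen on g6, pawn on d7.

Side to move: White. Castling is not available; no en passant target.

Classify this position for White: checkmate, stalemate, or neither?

White to move; white king on h8.
In check: no.
King squares — g7: attacked by Qg6; h7: attacked by Qg6; g8: attacked by Qg6.
Legal moves for White: none.
Not in check and no legal moves → stalemate.

stalemate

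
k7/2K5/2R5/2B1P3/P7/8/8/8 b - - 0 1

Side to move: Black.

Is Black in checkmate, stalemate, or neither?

stalemate

Black to move; black king on a8.
In check: no.
King squares — a7: attacked by Bc5; b7: attacked by Kc7; b8: attacked by Kc7.
Legal moves for Black: none.
Not in check and no legal moves → stalemate.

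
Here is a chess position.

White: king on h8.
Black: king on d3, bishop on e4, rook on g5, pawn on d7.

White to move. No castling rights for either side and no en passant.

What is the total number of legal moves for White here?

White to move; king on h8.
In check: no.
Legal moves: none.
Count: 0.

0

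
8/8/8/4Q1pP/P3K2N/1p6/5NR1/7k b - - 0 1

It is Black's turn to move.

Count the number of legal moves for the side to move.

Black to move; king on h1.
In check: yes, from the white knight on f2.
Legal moves: none.
Count: 0.

0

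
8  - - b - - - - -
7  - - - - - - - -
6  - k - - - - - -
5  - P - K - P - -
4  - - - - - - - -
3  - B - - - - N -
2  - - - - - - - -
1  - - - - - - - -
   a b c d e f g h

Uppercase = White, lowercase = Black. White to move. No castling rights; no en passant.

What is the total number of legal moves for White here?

16

White to move; king on d5.
In check: no.
Legal moves: Kd6, Ke5, Ke4, Kd4, Kc4, Nh5, Ne4, Ne2, Nh1, Nf1, Bc4, Ba4, Bc2, Ba2, Bd1, f6.
Count: 16.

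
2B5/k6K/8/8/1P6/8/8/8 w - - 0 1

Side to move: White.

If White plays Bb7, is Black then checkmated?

no

After Bb7: black king on a7; in check: no.
Black is not in check, so this cannot be checkmate.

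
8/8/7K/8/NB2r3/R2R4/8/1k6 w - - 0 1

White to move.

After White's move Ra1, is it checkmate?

After Ra1: black king on b1; in check: yes, from the white rook on a1.
Black has 2 legal replies: Kc2, Kxa1.
In check but a legal move exists → not checkmate.

no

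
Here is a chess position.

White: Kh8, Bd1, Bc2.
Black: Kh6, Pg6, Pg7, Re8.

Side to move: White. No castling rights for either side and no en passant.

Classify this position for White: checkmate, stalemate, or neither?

checkmate

White to move; white king on h8.
In check: yes, from the black rook on e8.
King squares — g7: attacked by Kh6; h7: attacked by Kh6; g8: attacked by Re8.
Legal moves for White: none.
In check with no legal moves → checkmate.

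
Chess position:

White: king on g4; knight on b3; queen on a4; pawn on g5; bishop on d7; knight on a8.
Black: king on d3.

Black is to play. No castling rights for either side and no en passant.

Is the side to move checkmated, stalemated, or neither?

Black to move; black king on d3.
In check: no.
Legal moves for Black: Ke3, Kc3, Ke2, Kc2.
Black has 4 legal moves and is not in check → neither.

neither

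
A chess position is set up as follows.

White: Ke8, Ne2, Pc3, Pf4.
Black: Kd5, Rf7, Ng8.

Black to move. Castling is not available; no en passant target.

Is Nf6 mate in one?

no

After Nf6: white king on e8; in check: yes, from the black knight on f6.
White has 2 legal replies: Kd8, Kxf7.
In check but a legal move exists → not checkmate.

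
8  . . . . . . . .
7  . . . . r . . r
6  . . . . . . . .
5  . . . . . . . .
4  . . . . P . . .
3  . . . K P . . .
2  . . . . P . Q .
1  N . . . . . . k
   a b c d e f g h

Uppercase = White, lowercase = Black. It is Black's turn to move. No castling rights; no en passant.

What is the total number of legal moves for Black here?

Black to move; king on h1.
In check: yes, from the white queen on g2.
Legal moves: Kxg2.
Count: 1.

1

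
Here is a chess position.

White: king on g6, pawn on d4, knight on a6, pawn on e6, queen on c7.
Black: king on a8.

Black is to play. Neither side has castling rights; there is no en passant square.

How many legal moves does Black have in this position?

Black to move; king on a8.
In check: no.
Legal moves: none.
Count: 0.

0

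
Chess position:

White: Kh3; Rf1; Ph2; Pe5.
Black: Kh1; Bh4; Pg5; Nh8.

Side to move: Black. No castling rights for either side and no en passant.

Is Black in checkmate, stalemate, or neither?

Black to move; black king on h1.
In check: yes, from the white rook on f1.
King squares — g1: attacked by Rf1; g2: attacked by Kh3; h2: attacked by Kh3.
Legal moves for Black: none.
In check with no legal moves → checkmate.

checkmate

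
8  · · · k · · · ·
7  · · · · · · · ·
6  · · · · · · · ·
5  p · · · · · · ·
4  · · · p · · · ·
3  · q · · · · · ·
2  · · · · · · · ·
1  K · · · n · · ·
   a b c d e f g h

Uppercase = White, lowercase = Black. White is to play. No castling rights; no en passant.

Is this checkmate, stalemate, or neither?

stalemate

White to move; white king on a1.
In check: no.
King squares — b1: attacked by Qb3; a2: attacked by Qb3; b2: attacked by Qb3.
Legal moves for White: none.
Not in check and no legal moves → stalemate.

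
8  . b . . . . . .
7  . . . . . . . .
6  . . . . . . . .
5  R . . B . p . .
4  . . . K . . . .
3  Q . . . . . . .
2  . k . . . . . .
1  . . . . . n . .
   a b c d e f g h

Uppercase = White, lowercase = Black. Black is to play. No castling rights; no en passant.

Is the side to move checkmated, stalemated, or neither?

Black to move; black king on b2.
In check: yes, from the white queen on a3.
Legal moves for Black: Kc2, Kb1.
Black is in check but has 2 legal moves → neither.

neither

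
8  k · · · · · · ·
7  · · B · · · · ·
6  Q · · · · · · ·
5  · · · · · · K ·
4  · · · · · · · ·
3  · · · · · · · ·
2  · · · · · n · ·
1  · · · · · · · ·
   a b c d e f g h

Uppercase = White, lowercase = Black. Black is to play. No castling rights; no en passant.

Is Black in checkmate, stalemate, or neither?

checkmate

Black to move; black king on a8.
In check: yes, from the white queen on a6.
King squares — a7: attacked by Qa6; b7: attacked by Qa6; b8: attacked by Bc7.
Legal moves for Black: none.
In check with no legal moves → checkmate.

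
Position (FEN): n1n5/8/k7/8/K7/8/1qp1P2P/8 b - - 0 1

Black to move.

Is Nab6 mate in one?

After Nab6: white king on a4; in check: yes, from the black knight on b6.
King squares — a3: attacked by Qb2; b3: attacked by Qb2; b4: attacked by Qb2; a5: attacked by Ka6; b5: attacked by Qb2.
White has no legal moves → checkmate.

yes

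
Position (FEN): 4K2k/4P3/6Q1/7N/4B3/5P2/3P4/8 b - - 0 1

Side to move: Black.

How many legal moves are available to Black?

0

Black to move; king on h8.
In check: no.
Legal moves: none.
Count: 0.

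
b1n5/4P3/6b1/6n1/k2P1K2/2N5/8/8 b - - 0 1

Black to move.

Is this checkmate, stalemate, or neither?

neither

Black to move; black king on a4.
In check: yes, from the white knight on c3.
Legal moves for Black: Ka5, Kb4, Kb3, Ka3.
Black is in check but has 4 legal moves → neither.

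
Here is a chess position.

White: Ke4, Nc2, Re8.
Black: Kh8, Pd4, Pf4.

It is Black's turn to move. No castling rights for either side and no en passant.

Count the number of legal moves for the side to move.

Black to move; king on h8.
In check: yes, from the white rook on e8.
Legal moves: Kh7, Kg7.
Count: 2.

2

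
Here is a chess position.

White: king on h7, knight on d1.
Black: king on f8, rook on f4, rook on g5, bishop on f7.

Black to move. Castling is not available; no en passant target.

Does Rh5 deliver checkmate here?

yes

After Rh5: white king on h7; in check: yes, from the black rook on h5.
King squares — g6: attacked by Bf7; h6: attacked by Rh5; g7: attacked by Kf8; g8: attacked by Bf7; h8: attacked by Rh5.
White has no legal moves → checkmate.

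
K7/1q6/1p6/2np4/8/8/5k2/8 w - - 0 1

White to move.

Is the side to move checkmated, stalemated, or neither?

checkmate

White to move; white king on a8.
In check: yes, from the black queen on b7.
King squares — a7: attacked by Qb7; b7: attacked by Nc5; b8: attacked by Qb7.
Legal moves for White: none.
In check with no legal moves → checkmate.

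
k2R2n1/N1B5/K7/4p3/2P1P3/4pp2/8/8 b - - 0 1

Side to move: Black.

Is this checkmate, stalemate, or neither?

Black to move; black king on a8.
In check: yes, from the white rook on d8.
King squares — a7: attacked by Ka6; b7: attacked by Ka6; b8: attacked by Bc7.
Legal moves for Black: none.
In check with no legal moves → checkmate.

checkmate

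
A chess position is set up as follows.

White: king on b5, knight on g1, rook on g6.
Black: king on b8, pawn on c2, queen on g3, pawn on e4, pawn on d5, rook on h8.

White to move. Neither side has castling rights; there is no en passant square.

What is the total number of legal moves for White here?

White to move; king on b5.
In check: no.
Legal moves: Rg8+, Rg7, Rh6, Rf6, Re6, Rd6, Rc6, Rb6+, Ra6, Rg5, Rg4, Rxg3, Kc6, Kb6, Ka6, Kc5, Ka5, Kb4, Ka4, Nh3, Nf3, Ne2.
Count: 22.

22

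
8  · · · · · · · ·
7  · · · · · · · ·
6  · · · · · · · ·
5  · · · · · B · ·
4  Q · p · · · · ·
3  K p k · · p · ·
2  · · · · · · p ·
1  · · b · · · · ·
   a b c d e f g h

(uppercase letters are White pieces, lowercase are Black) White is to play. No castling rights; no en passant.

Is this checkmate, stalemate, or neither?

White to move; white king on a3.
In check: yes, from the black bishop on c1.
King squares — a2: attacked by Pb3; b2: attacked by Bc1; b3: attacked by Kc3; a4: own queen; b4: attacked by Kc3.
Legal moves for White: none.
In check with no legal moves → checkmate.

checkmate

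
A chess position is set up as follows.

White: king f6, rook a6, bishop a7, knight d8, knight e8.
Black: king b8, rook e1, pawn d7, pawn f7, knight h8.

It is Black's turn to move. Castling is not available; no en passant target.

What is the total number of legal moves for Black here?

Black to move; king on b8.
In check: yes, from the white bishop on a7.
Legal moves: Kc8, Ka8.
Count: 2.

2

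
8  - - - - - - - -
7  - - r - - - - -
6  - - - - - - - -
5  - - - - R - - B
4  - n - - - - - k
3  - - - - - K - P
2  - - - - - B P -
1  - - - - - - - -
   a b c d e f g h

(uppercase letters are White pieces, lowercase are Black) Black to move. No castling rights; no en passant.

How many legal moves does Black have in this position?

0

Black to move; king on h4.
In check: yes, from the white bishop on f2.
Legal moves: none.
Count: 0.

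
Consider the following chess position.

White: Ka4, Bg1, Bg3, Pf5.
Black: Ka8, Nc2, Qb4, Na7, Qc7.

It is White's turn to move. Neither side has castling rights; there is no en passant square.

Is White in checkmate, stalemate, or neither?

White to move; white king on a4.
In check: yes, from the black queen on b4.
King squares — a3: attacked by Nc2; b3: attacked by Qb4; b4: attacked by Nc2; a5: attacked by Qb4; b5: attacked by Qb4.
Legal moves for White: none.
In check with no legal moves → checkmate.

checkmate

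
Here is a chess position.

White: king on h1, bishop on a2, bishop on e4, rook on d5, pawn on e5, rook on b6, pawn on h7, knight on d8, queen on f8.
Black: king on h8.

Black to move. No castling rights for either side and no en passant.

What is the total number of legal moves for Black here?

0

Black to move; king on h8.
In check: yes, from the white queen on f8.
Legal moves: none.
Count: 0.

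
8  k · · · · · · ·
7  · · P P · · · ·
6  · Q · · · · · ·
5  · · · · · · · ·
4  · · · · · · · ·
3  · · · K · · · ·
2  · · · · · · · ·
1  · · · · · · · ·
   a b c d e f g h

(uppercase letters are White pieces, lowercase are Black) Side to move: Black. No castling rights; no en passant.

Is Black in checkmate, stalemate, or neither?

stalemate

Black to move; black king on a8.
In check: no.
King squares — a7: attacked by Qb6; b7: attacked by Qb6; b8: attacked by Qb6.
Legal moves for Black: none.
Not in check and no legal moves → stalemate.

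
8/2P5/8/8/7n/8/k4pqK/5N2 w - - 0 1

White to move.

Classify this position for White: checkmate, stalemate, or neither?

White to move; white king on h2.
In check: yes, from the black queen on g2.
King squares — g1: attacked by Pf2; h1: attacked by Qg2; g2: attacked by Nh4; g3: attacked by Qg2; h3: attacked by Qg2.
Legal moves for White: none.
In check with no legal moves → checkmate.

checkmate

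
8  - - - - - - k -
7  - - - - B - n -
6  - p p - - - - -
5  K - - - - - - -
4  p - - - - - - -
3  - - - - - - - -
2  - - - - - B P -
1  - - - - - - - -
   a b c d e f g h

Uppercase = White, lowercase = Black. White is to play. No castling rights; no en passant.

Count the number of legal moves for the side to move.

White to move; king on a5.
In check: yes, from the black pawn on b6.
Legal moves: Kxb6, Ka6, Kb4, Kxa4, Bxb6.
Count: 5.

5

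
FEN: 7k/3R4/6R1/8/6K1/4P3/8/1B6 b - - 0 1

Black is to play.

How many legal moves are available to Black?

Black to move; king on h8.
In check: no.
Legal moves: none.
Count: 0.

0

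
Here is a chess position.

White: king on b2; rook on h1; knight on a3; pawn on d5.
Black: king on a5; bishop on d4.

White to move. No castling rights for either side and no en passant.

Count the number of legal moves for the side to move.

5

White to move; king on b2.
In check: yes, from the black bishop on d4.
Legal moves: Kb3, Kc2, Ka2, Kc1, Kb1.
Count: 5.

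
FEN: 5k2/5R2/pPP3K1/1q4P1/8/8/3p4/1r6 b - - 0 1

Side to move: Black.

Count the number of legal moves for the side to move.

2

Black to move; king on f8.
In check: yes, from the white rook on f7.
Legal moves: Kg8, Ke8.
Count: 2.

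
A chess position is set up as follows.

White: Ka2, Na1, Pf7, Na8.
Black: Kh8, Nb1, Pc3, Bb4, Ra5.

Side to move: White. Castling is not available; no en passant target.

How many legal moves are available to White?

2

White to move; king on a2.
In check: yes, from the black rook on a5.
Legal moves: Kb3, Kxb1.
Count: 2.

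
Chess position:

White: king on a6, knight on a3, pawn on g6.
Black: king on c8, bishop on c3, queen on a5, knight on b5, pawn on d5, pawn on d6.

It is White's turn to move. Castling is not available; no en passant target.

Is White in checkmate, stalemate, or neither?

White to move; white king on a6.
In check: yes, from the black queen on a5.
King squares — a5: attacked by Bc3; b5: attacked by Qa5; b6: attacked by Qa5; a7: attacked by Qa5; b7: attacked by Kc8.
Legal moves for White: none.
In check with no legal moves → checkmate.

checkmate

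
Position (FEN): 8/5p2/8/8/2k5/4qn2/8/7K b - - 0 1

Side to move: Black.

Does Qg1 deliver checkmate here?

yes

After Qg1: white king on h1; in check: yes, from the black queen on g1.
King squares — g1: attacked by Nf3; g2: attacked by Qg1; h2: attacked by Qg1.
White has no legal moves → checkmate.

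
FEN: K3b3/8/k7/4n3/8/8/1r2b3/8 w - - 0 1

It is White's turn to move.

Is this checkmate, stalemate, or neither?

stalemate

White to move; white king on a8.
In check: no.
King squares — a7: attacked by Ka6; b7: attacked by Rb2; b8: attacked by Rb2.
Legal moves for White: none.
Not in check and no legal moves → stalemate.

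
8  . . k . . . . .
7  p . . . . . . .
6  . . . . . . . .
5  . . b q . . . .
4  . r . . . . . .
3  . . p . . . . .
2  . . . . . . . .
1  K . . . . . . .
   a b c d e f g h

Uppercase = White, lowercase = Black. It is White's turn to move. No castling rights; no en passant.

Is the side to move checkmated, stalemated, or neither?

White to move; white king on a1.
In check: no.
King squares — b1: attacked by Rb4; a2: attacked by Qd5; b2: attacked by Pc3.
Legal moves for White: none.
Not in check and no legal moves → stalemate.

stalemate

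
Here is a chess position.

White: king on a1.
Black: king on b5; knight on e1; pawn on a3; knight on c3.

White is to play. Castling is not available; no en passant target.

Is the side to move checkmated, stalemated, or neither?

White to move; white king on a1.
In check: no.
King squares — b1: attacked by Nc3; a2: attacked by Nc3; b2: attacked by Pa3.
Legal moves for White: none.
Not in check and no legal moves → stalemate.

stalemate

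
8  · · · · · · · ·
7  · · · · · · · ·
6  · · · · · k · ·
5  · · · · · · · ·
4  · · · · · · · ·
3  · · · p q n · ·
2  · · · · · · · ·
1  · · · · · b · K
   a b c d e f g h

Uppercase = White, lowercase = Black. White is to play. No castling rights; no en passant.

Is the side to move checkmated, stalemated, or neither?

White to move; white king on h1.
In check: no.
King squares — g1: attacked by Qe3; g2: attacked by Bf1; h2: attacked by Nf3.
Legal moves for White: none.
Not in check and no legal moves → stalemate.

stalemate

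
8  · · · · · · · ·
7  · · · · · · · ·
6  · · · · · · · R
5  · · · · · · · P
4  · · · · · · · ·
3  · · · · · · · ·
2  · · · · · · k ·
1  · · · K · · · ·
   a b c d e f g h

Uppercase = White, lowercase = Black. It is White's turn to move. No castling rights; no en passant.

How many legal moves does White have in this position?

14

White to move; king on d1.
In check: no.
Legal moves: Rh8, Rh7, Rg6+, Rf6, Re6, Rd6, Rc6, Rb6, Ra6, Ke2, Kd2, Kc2, Ke1, Kc1.
Count: 14.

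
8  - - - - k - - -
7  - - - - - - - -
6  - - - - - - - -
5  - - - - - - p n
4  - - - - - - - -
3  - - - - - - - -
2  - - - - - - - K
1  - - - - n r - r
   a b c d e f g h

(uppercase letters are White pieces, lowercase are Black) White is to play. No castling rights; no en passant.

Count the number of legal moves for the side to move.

0

White to move; king on h2.
In check: yes, from the black rook on h1.
Legal moves: none.
Count: 0.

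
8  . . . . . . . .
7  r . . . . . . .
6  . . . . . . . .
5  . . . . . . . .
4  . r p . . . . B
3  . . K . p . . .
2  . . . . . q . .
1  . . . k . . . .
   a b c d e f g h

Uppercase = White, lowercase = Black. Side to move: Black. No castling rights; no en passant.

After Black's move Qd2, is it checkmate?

After Qd2: white king on c3; in check: yes, from the black queen on d2.
King squares — b2: attacked by Qd2; c2: attacked by Kd1; d2: attacked by Kd1; b3: attacked by Rb4; d3: attacked by Qd2; b4: attacked by Qd2; c4: attacked by Rb4; d4: attacked by Qd2.
White has no legal moves → checkmate.

yes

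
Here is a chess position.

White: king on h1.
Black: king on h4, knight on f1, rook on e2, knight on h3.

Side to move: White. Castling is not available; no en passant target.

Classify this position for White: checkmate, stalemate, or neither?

White to move; white king on h1.
In check: no.
King squares — g1: attacked by Nh3; g2: attacked by Re2; h2: attacked by Nf1.
Legal moves for White: none.
Not in check and no legal moves → stalemate.

stalemate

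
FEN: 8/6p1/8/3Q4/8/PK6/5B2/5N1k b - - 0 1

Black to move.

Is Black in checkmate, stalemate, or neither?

checkmate

Black to move; black king on h1.
In check: yes, from the white queen on d5.
King squares — g1: attacked by Bf2; g2: attacked by Qd5; h2: attacked by Nf1.
Legal moves for Black: none.
In check with no legal moves → checkmate.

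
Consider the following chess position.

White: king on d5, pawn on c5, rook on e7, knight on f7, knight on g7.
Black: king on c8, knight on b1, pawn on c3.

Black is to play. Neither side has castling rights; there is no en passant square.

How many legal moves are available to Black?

Black to move; king on c8.
In check: no.
Legal moves: Kb8, Na3, Nd2, c2.
Count: 4.

4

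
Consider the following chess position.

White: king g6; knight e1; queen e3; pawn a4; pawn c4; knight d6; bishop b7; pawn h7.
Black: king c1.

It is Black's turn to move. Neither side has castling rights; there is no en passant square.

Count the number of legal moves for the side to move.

3

Black to move; king on c1.
In check: yes, from the white queen on e3.
Legal moves: Kb2, Kd1, Kb1.
Count: 3.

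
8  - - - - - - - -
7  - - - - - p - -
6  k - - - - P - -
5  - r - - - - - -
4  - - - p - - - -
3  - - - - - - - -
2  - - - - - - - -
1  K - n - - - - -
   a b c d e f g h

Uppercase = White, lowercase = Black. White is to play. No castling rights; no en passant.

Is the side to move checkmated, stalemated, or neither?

stalemate

White to move; white king on a1.
In check: no.
King squares — b1: attacked by Rb5; a2: attacked by Nc1; b2: attacked by Rb5.
Legal moves for White: none.
Not in check and no legal moves → stalemate.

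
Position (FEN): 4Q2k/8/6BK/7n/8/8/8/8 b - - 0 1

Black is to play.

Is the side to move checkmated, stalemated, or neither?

Black to move; black king on h8.
In check: yes, from the white queen on e8.
King squares — g7: attacked by Kh6; h7: attacked by Bg6; g8: attacked by Qe8.
Legal moves for Black: none.
In check with no legal moves → checkmate.

checkmate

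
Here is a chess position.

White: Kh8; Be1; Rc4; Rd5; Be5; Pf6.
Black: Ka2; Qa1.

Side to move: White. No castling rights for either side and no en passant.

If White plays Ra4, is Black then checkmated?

no

After Ra4: black king on a2; in check: yes, from the white rook on a4.
Black has 2 legal replies: Kb3, Kb1.
In check but a legal move exists → not checkmate.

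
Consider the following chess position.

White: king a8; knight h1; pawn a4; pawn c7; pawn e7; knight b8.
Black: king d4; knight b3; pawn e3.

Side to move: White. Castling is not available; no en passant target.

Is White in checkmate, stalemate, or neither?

White to move; white king on a8.
In check: no.
Legal moves for White: Nd7, Nc6+, Na6, Kb7, Ka7, Ng3, Nf2, e8=Q, e8=R, e8=B, e8=N, c8=Q, c8=R, c8=B, c8=N, a5.
White has 16 legal moves and is not in check → neither.

neither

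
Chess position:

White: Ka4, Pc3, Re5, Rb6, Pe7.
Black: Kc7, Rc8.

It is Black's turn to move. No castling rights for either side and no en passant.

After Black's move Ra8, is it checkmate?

no

After Ra8: white king on a4; in check: yes, from the black rook on a8.
White has 5 legal replies: Kb5, Kb4, Kb3, Ra6, Ra5.
In check but a legal move exists → not checkmate.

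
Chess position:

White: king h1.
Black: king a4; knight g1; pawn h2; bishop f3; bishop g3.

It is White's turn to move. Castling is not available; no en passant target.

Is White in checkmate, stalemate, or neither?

White to move; white king on h1.
In check: yes, from the black bishop on f3.
King squares — g1: attacked by Ph2; g2: attacked by Bf3; h2: attacked by Bg3.
Legal moves for White: none.
In check with no legal moves → checkmate.

checkmate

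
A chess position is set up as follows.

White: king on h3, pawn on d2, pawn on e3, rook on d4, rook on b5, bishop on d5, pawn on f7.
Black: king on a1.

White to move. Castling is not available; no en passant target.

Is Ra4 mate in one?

yes

After Ra4: black king on a1; in check: yes, from the white rook on a4.
King squares — b1: attacked by Rb5; a2: attacked by Ra4; b2: attacked by Rb5.
Black has no legal moves → checkmate.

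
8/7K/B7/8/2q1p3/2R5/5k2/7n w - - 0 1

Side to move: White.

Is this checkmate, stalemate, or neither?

neither

White to move; white king on h7.
In check: no.
Legal moves for White: Kh8, Kg7, Kh6, Kg6, Bc8, Bb7, Bb5, Bxc4, Rxc4, Rh3, Rg3, Rf3+, Re3, Rd3, Rb3, Ra3, Rc2+, Rc1.
White has 18 legal moves and is not in check → neither.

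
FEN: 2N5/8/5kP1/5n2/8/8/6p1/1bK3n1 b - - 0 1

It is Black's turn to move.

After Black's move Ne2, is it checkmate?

no

After Ne2: white king on c1; in check: yes, from the black knight on e2.
White has 4 legal replies: Kd2, Kb2, Kd1, Kxb1.
In check but a legal move exists → not checkmate.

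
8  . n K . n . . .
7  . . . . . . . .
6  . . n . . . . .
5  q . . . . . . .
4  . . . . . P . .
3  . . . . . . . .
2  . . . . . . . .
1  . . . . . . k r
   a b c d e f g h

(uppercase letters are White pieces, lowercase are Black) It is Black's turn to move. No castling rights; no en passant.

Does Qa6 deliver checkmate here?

After Qa6: white king on c8; in check: yes, from the black queen on a6.
King squares — b7: attacked by Qa6; c7: attacked by Ne8; d7: attacked by Nb8; b8: attacked by Nc6; d8: attacked by Nc6.
White has no legal moves → checkmate.

yes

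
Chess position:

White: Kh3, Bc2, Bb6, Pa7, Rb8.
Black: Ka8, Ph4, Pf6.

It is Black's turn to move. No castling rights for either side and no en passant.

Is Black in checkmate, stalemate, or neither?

Black to move; black king on a8.
In check: yes, from the white rook on b8.
King squares — a7: attacked by Bb6; b7: attacked by Rb8; b8: attacked by Pa7.
Legal moves for Black: none.
In check with no legal moves → checkmate.

checkmate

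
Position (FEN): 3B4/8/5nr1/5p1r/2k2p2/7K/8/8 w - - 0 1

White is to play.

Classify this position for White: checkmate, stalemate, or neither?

White to move; white king on h3.
In check: yes, from the black rook on h5.
King squares — g2: attacked by Rg6; h2: attacked by Rh5; g3: attacked by Pf4; g4: attacked by Pf5; h4: attacked by Rh5.
Legal moves for White: none.
In check with no legal moves → checkmate.

checkmate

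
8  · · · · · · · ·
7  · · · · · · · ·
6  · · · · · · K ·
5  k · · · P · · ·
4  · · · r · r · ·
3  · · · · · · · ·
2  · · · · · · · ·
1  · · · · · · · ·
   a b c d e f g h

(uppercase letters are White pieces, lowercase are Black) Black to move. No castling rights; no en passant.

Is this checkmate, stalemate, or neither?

Black to move; black king on a5.
In check: no.
Legal moves for Black include: Kb6, Ka6, Kb5, Kb4, Ka4, Rf8, Rf7, Rf6+, Rf5, Rh4, Rg4+, Rfe4, Rf3, Rf2, Rf1, Rd8, Rd7, Rd6+, ... (list truncated; more exist).
Black has legal moves and is not in check → neither.

neither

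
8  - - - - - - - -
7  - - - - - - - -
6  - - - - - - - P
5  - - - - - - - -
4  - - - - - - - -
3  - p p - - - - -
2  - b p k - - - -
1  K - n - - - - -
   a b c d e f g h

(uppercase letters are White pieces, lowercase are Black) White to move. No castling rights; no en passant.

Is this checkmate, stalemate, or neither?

White to move; white king on a1.
In check: yes, from the black bishop on b2.
King squares — b1: attacked by Pc2; a2: attacked by Nc1; b2: attacked by Pc3.
Legal moves for White: none.
In check with no legal moves → checkmate.

checkmate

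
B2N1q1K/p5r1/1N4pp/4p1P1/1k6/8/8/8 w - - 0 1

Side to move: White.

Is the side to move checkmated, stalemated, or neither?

White to move; white king on h8.
In check: yes, from the black queen on f8.
King squares — g7: attacked by Qf8; h7: attacked by Rg7; g8: attacked by Rg7.
Legal moves for White: none.
In check with no legal moves → checkmate.

checkmate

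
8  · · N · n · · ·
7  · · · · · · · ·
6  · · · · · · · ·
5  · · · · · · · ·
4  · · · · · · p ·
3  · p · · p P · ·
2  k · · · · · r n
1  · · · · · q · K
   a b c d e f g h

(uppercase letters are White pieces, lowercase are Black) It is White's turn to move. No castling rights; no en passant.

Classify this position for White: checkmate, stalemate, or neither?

White to move; white king on h1.
In check: yes, from the black queen on f1.
King squares — g1: attacked by Qf1; g2: attacked by Qf1; h2: attacked by Rg2.
Legal moves for White: none.
In check with no legal moves → checkmate.

checkmate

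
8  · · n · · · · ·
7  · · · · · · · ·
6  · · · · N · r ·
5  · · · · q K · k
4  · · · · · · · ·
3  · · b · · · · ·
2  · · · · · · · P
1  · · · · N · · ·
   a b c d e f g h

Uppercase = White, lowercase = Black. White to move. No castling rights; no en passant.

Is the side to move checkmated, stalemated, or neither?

White to move; white king on f5.
In check: yes, from the black queen on e5.
King squares — e4: attacked by Qe5; f4: attacked by Qe5; g4: attacked by Kh5; e5: attacked by Bc3; g5: attacked by Qe5; e6: own knight; f6: attacked by Qe5; g6: attacked by Kh5.
Legal moves for White: none.
In check with no legal moves → checkmate.

checkmate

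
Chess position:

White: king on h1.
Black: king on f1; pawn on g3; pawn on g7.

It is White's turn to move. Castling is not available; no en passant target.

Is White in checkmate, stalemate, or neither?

stalemate

White to move; white king on h1.
In check: no.
King squares — g1: attacked by Kf1; g2: attacked by Kf1; h2: attacked by Pg3.
Legal moves for White: none.
Not in check and no legal moves → stalemate.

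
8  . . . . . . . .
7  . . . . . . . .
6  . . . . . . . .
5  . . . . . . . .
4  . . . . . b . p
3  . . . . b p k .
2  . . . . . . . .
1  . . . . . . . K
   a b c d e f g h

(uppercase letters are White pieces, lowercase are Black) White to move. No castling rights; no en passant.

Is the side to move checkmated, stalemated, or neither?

stalemate

White to move; white king on h1.
In check: no.
King squares — g1: attacked by Be3; g2: attacked by Pf3; h2: attacked by Kg3.
Legal moves for White: none.
Not in check and no legal moves → stalemate.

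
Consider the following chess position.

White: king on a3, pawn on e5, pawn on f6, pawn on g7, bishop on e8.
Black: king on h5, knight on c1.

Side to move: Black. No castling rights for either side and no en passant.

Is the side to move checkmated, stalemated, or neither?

Black to move; black king on h5.
In check: yes, from the white bishop on e8.
Legal moves for Black: Kh6, Kg5, Kh4, Kg4.
Black is in check but has 4 legal moves → neither.

neither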